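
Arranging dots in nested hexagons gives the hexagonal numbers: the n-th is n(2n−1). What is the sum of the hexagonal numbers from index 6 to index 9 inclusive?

Σ i(2i−1) = 2Σi² − Σi over i = 6..9.
Σi = 45 − 15 = 30 and Σi² = 285 − 55 = 230.
2·230 − 1·30 = 430.

430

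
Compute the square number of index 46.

46² = 2116.

2116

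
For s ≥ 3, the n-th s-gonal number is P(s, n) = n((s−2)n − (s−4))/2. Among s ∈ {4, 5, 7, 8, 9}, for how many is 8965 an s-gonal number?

s = 4: P(4, 94) = 8836 and P(4, 95) = 9025; 8965 is not s-gonal.
s = 5: P(5, 77) = 8855 and P(5, 78) = 9087; 8965 is not s-gonal.
s = 7: P(7, 60) = 8910 and P(7, 61) = 9211; 8965 is not s-gonal.
s = 8: P(8, 55) = 8965. ✓
s = 9: P(9, 50) = 8625 and P(9, 51) = 8976; 8965 is not s-gonal.
Hits: s ∈ {8} → 1.

1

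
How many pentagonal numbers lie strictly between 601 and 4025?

31

The n-th pentagonal number is n(3n−1)/2.
Smallest index with value > 601: n = 21 (giving 651).
Largest index with value < 4025: n = 51 (giving 3876).
Indices 21 through 51: 31 terms.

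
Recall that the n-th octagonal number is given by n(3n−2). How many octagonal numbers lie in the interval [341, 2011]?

The n-th octagonal number is n(3n−2).
Smallest index with value ≥ 341: n = 11 (giving 341).
Largest index with value ≤ 2011: n = 26 (giving 1976).
Indices 11 through 26: 16 terms.

16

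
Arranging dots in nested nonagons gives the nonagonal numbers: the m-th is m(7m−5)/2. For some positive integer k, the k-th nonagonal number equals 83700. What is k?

155

Set n(7n−5)/2 = 83700, giving 7n² − 5n − 167400 = 0.
The discriminant is 25 + 56·83700 = 4687225, and √4687225 = 2165.
So n = (5 + 2165) / 14 = 2170/14 = 155.
Check: 155·(7·155 − 5)/2 = 83700. ✓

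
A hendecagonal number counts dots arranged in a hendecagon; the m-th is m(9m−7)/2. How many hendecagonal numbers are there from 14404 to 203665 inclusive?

The n-th hendecagonal number is n(9n−7)/2.
Smallest index with value ≥ 14404: n = 57 (giving 14421).
Largest index with value ≤ 203665: n = 213 (giving 203415).
Indices 57 through 213: 157 terms.

157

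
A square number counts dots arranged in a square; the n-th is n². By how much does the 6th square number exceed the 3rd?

6² = 36 and 3² = 9.
Difference: 36 − 9 = 27.

27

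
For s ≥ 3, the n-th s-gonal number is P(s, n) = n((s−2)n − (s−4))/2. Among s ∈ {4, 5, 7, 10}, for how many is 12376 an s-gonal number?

s = 4: P(4, 111) = 12321 and P(4, 112) = 12544; 12376 is not s-gonal.
s = 5: P(5, 91) = 12376. ✓
s = 7: P(7, 70) = 12145 and P(7, 71) = 12496; 12376 is not s-gonal.
s = 10: P(10, 56) = 12376. ✓
Hits: s ∈ {5, 10} → 2.

2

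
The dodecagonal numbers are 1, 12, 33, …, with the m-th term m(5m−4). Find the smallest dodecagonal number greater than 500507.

Solve n(5n−4) > 500507 for integer n.
The largest n with value ≤ 500507 is 316 (since 498016 ≤ 500507 < 501177), so the first above is n = 317, value 501177.

501177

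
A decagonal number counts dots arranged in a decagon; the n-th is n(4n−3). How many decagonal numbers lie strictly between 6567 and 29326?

The n-th decagonal number is n(4n−3).
Smallest index with value > 6567: n = 41 (giving 6601).
Largest index with value < 29326: n = 85 (giving 28645).
Indices 41 through 85: 45 terms.

45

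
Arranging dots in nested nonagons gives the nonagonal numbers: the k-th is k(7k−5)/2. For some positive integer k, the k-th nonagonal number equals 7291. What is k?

Set n(7n−5)/2 = 7291, giving 7n² − 5n − 14582 = 0.
So n = (5 + 639) / 14 = 644/14 = 46.

46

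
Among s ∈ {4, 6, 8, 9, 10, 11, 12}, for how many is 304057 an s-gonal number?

s = 4: P(4, 551) = 303601 and P(4, 552) = 304704; 304057 is not s-gonal.
s = 6: P(6, 390) = 303810 and P(6, 391) = 305371; 304057 is not s-gonal.
s = 8: P(8, 318) = 302736 and P(8, 319) = 304645; 304057 is not s-gonal.
s = 9: P(9, 295) = 303850 and P(9, 296) = 305916; 304057 is not s-gonal.
s = 10: P(10, 276) = 303876 and P(10, 277) = 306085; 304057 is not s-gonal.
s = 11: P(11, 260) = 303290 and P(11, 261) = 305631; 304057 is not s-gonal.
s = 12: P(12, 247) = 304057. ✓
Hits: s ∈ {12} → 1.

1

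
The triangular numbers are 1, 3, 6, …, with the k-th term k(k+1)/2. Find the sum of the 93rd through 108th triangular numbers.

Σ i(i+1)/2 = (Σi² + Σi) / 2 over i = 93..108.
Σi = 5886 − 4278 = 1608 and Σi² = 425754 − 263810 = 161944.
(1·161944 + 1·1608) / 2 = 163552/2 = 81776.

81776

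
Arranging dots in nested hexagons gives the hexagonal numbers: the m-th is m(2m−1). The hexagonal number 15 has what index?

3

Set n(2n−1) = 15, giving 2n² − n − 15 = 0.
The discriminant is 1 + 8·15 = 121, and √121 = 11.
So n = (1 + 11) / 4 = 12/4 = 3.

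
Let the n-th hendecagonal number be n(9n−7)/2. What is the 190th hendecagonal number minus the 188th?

190·(9·190 − 7)/2 = 161785 and 188·(9·188 − 7)/2 = 158390.
Difference: 161785 − 158390 = 3395.

3395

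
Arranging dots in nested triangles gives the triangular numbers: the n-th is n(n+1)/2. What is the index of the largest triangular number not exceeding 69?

Solve n(n+1)/2 ≤ 69 for integer n.
n = 11 gives 66 ≤ 69, while n = 12 gives 78 > 69; so the answer is index 11.

11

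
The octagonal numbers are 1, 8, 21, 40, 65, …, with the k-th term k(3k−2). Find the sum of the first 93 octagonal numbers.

Σ i(3i−2) = 3Σi² − 2Σi over i = 1..93.
Σi = 4371 and Σi² = 272459.
3·272459 − 2·4371 = 808635.

808635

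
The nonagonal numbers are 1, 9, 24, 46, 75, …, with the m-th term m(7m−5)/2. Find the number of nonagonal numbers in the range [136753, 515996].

186

The n-th nonagonal number is n(7n−5)/2.
Smallest index with value ≥ 136753: n = 199 (giving 138106).
Largest index with value ≤ 515996: n = 384 (giving 515136).
Indices 199 through 384: 186 terms.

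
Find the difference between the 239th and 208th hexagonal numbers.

239·(2·239 − 1) = 114003 and 208·(2·208 − 1) = 86320.
Difference: 114003 − 86320 = 27683.

27683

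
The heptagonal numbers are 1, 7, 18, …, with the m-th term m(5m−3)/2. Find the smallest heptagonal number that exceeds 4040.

Solve n(5n−3)/2 > 4040 for integer n.
The largest n with value ≤ 4040 is 40 (since 3940 ≤ 4040 < 4141), so the first above is n = 41, value 4141.

4141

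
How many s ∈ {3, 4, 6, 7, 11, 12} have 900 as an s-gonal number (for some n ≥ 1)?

s = 3: P(3, 41) = 861 and P(3, 42) = 903; 900 is not s-gonal.
s = 4: P(4, 30) = 900. ✓
s = 6: P(6, 21) = 861 and P(6, 22) = 946; 900 is not s-gonal.
s = 7: P(7, 19) = 874 and P(7, 20) = 970; 900 is not s-gonal.
s = 11: P(11, 14) = 833 and P(11, 15) = 960; 900 is not s-gonal.
s = 12: P(12, 13) = 793 and P(12, 14) = 924; 900 is not s-gonal.
Hits: s ∈ {4} → 1.

1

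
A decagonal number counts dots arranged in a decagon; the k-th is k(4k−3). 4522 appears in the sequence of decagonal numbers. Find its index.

Set n(4n−3) = 4522, giving 4n² − 3n − 4522 = 0.
So n = (3 + 269) / 8 = 272/8 = 34.
Check: 34·(4·34 − 3) = 4522. ✓

34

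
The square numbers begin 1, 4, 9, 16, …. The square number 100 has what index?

We need n² = 100, so n = √100 = 10.
Check: 10² = 100. ✓

10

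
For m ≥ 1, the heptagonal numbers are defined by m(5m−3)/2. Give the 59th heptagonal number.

8614

The 59th heptagonal number is n(5n−3)/2 with n = 59.
59·(5·59 − 3)/2 = 59·292/2 = 59·146 = 8614.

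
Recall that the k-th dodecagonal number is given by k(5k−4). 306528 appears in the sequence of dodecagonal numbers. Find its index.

248

Set n(5n−4) = 306528, giving 5n² − 4n − 306528 = 0.
So n = (4 + 2476) / 10 = 2480/10 = 248.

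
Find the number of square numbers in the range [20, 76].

4

The n-th square number is n².
Smallest index with value ≥ 20: n = 5 (giving 25).
Largest index with value ≤ 76: n = 8 (giving 64).
Indices 5 through 8: 4 terms.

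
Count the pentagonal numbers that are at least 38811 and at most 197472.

The n-th pentagonal number is n(3n−1)/2.
Smallest index with value ≥ 38811: n = 162 (giving 39285).
Largest index with value ≤ 197472: n = 363 (giving 197472).
Indices 162 through 363: 202 terms.

202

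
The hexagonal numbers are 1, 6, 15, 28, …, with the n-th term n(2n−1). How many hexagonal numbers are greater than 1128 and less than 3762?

19

The n-th hexagonal number is n(2n−1).
Smallest index with value > 1128: n = 25 (giving 1225).
Largest index with value < 3762: n = 43 (giving 3655).
Indices 25 through 43: 19 terms.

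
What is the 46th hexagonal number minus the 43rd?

46·(2·46 − 1) = 4186 and 43·(2·43 − 1) = 3655.
Difference: 4186 − 3655 = 531.

531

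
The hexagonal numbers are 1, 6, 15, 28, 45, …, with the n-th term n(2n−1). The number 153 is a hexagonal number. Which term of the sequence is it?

9

Set n(2n−1) = 153, giving 2n² − n − 153 = 0.
The discriminant is 1 + 8·153 = 1225, and √1225 = 35.
So n = (1 + 35) / 4 = 36/4 = 9.
Check: 9·(2·9 − 1) = 153. ✓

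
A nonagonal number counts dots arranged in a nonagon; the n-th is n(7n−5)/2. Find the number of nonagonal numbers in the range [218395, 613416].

The n-th nonagonal number is n(7n−5)/2.
Smallest index with value ≥ 218395: n = 251 (giving 219876).
Largest index with value ≤ 613416: n = 419 (giving 613416).
Indices 251 through 419: 169 terms.

169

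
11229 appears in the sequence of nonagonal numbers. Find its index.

57

Set n(7n−5)/2 = 11229, giving 7n² − 5n − 22458 = 0.
The discriminant is 25 + 56·11229 = 628849, and √628849 = 793.
So n = (5 + 793) / 14 = 798/14 = 57.
Check: 57·(7·57 − 5)/2 = 11229. ✓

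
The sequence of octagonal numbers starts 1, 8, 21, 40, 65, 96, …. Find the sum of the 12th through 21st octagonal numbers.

8085

Σ i(3i−2) = 3Σi² − 2Σi over i = 12..21.
Σi = 231 − 66 = 165 and Σi² = 3311 − 506 = 2805.
3·2805 − 2·165 = 8085.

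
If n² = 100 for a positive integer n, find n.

10

We need n² = 100, so n = √100 = 10.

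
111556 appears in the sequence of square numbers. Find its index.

We need n² = 111556, so n = √111556 = 334.

334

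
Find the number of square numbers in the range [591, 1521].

15

The n-th square number is n².
Smallest index with value ≥ 591: n = 25 (giving 625).
Largest index with value ≤ 1521: n = 39 (giving 1521).
Indices 25 through 39: 15 terms.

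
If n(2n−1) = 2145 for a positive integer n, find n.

33

Set n(2n−1) = 2145, giving 2n² − n − 2145 = 0.
The discriminant is 1 + 8·2145 = 17161, and √17161 = 131.
So n = (1 + 131) / 4 = 132/4 = 33.
Check: 33·(2·33 − 1) = 2145. ✓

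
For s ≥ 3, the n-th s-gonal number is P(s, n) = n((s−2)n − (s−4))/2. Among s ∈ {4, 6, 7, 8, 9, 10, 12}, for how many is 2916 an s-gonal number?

s = 4: P(4, 54) = 2916. ✓
s = 6: P(6, 38) = 2850 and P(6, 39) = 3003; 2916 is not s-gonal.
s = 7: P(7, 34) = 2839 and P(7, 35) = 3010; 2916 is not s-gonal.
s = 8: P(8, 31) = 2821 and P(8, 32) = 3008; 2916 is not s-gonal.
s = 9: P(9, 29) = 2871 and P(9, 30) = 3075; 2916 is not s-gonal.
s = 10: P(10, 27) = 2835 and P(10, 28) = 3052; 2916 is not s-gonal.
s = 12: P(12, 24) = 2784 and P(12, 25) = 3025; 2916 is not s-gonal.
Hits: s ∈ {4} → 1.

1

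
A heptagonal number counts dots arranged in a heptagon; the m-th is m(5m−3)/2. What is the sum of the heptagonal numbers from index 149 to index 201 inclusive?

Σ i(5i−3)/2 = (5Σi² − 3Σi) / 2 over i = 149..201.
Σi = 20301 − 11026 = 9275 and Σi² = 2727101 − 1091574 = 1635527.
(5·1635527 − 3·9275) / 2 = 8149810/2 = 4074905.

4074905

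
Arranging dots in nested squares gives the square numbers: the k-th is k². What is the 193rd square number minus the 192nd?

n² − (n−1)² = 2n − 1, so 193² − 192² = 2·193 − 1 = 385.

385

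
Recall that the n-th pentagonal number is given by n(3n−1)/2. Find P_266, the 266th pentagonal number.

106001

The 266th pentagonal number is n(3n−1)/2 with n = 266.
266·(3·266 − 1)/2 = 266·797/2 = 106001.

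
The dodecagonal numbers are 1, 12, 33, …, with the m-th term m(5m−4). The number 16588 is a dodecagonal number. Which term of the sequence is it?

Set n(5n−4) = 16588, giving 5n² − 4n − 16588 = 0.
So n = (4 + 576) / 10 = 580/10 = 58.

58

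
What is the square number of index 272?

The 272nd square number is n² with n = 272.
272² = 73984.

73984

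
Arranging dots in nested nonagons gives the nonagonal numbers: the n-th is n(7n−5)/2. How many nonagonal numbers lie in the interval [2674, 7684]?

20

The n-th nonagonal number is n(7n−5)/2.
Smallest index with value ≥ 2674: n = 28 (giving 2674).
Largest index with value ≤ 7684: n = 47 (giving 7614).
Indices 28 through 47: 20 terms.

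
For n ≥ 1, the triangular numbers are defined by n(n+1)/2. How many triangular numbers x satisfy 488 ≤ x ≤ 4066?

59

The n-th triangular number is n(n+1)/2.
Smallest index with value ≥ 488: n = 31 (giving 496).
Largest index with value ≤ 4066: n = 89 (giving 4005).
Indices 31 through 89: 59 terms.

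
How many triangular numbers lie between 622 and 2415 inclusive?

35

The n-th triangular number is n(n+1)/2.
Smallest index with value ≥ 622: n = 35 (giving 630).
Largest index with value ≤ 2415: n = 69 (giving 2415).
Indices 35 through 69: 35 terms.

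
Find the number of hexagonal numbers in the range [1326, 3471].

16

The n-th hexagonal number is n(2n−1).
Smallest index with value ≥ 1326: n = 26 (giving 1326).
Largest index with value ≤ 3471: n = 41 (giving 3321).
Indices 26 through 41: 16 terms.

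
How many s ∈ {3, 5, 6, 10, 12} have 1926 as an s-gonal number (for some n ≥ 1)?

1

s = 3: P(3, 61) = 1891 and P(3, 62) = 1953; 1926 is not s-gonal.
s = 5: P(5, 36) = 1926. ✓
s = 6: P(6, 31) = 1891 and P(6, 32) = 2016; 1926 is not s-gonal.
s = 10: P(10, 22) = 1870 and P(10, 23) = 2047; 1926 is not s-gonal.
s = 12: P(12, 20) = 1920 and P(12, 21) = 2121; 1926 is not s-gonal.
Hits: s ∈ {5} → 1.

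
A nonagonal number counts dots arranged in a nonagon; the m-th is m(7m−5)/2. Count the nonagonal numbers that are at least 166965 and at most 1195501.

The n-th nonagonal number is n(7n−5)/2.
Smallest index with value ≥ 166965: n = 219 (giving 167316).
Largest index with value ≤ 1195501: n = 584 (giving 1192236).
Indices 219 through 584: 366 terms.

366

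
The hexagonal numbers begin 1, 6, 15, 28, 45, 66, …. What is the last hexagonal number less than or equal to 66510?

Solve n(2n−1) ≤ 66510 for integer n.
n = 182 gives 66066 ≤ 66510, while n = 183 gives 66795 > 66510; so the answer is 66066.

66066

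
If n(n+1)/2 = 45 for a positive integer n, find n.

Set n(n+1)/2 = 45, giving n² + n − 90 = 0.
So n = (-1 + 19) / 2 = 18/2 = 9.

9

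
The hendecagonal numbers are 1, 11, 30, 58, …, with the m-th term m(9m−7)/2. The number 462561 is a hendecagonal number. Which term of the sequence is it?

Set n(9n−7)/2 = 462561, giving 9n² − 7n − 925122 = 0.
The discriminant is 49 + 72·462561 = 33304441, and √33304441 = 5771.
So n = (7 + 5771) / 18 = 5778/18 = 321.

321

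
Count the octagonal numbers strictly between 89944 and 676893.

302

The n-th octagonal number is n(3n−2).
Smallest index with value > 89944: n = 174 (giving 90480).
Largest index with value < 676893: n = 475 (giving 675925).
Indices 174 through 475: 302 terms.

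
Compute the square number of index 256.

256² = 65536.

65536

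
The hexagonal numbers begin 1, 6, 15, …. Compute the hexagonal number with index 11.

The 11th hexagonal number is n(2n−1) with n = 11.
11·(2·11 − 1) = 11·21 = 231.

231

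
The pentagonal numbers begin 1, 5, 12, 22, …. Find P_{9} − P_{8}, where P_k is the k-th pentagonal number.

25

Consecutive pentagonal numbers differ by 3n − 2: here 3·9 − 2 = 25.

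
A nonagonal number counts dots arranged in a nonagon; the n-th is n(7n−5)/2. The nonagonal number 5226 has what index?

39

Set n(7n−5)/2 = 5226, giving 7n² − 5n − 10452 = 0.
The discriminant is 25 + 56·5226 = 292681, and √292681 = 541.
So n = (5 + 541) / 14 = 546/14 = 39.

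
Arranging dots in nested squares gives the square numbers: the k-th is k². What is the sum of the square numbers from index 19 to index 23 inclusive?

Σ_{i=19}^{23} i² = 4324 − 2109 = 2215.

2215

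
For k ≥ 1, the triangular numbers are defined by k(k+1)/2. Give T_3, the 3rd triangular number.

6

The 3rd triangular number is n(n+1)/2 with n = 3.
3·4/2 = 12/2 = 6.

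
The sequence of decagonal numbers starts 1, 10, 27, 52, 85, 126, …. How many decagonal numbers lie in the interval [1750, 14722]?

The n-th decagonal number is n(4n−3).
Smallest index with value ≥ 1750: n = 22 (giving 1870).
Largest index with value ≤ 14722: n = 61 (giving 14701).
Indices 22 through 61: 40 terms.

40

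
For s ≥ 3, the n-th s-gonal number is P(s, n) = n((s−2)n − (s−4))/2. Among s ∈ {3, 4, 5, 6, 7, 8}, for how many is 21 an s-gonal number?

s = 3: P(3, 6) = 21. ✓
s = 4: P(4, 4) = 16 and P(4, 5) = 25; 21 is not s-gonal.
s = 5: P(5, 3) = 12 and P(5, 4) = 22; 21 is not s-gonal.
s = 6: P(6, 3) = 15 and P(6, 4) = 28; 21 is not s-gonal.
s = 7: P(7, 3) = 18 and P(7, 4) = 34; 21 is not s-gonal.
s = 8: P(8, 3) = 21. ✓
Hits: s ∈ {3, 8} → 2.

2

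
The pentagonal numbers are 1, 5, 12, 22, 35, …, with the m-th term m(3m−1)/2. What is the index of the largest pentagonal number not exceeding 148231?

314

Solve n(3n−1)/2 ≤ 148231 for integer n.
n = 314 gives 147737 ≤ 148231, while n = 315 gives 148680 > 148231; so the answer is index 314.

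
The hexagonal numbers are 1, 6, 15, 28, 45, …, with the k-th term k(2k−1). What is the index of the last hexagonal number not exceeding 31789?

126

Solve n(2n−1) ≤ 31789 for integer n.
n = 126 gives 31626 ≤ 31789, while n = 127 gives 32131 > 31789; so the answer is index 126.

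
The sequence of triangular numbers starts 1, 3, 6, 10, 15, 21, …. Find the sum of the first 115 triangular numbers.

260130

Σ i(i+1)/2 = (Σi² + Σi) / 2 over i = 1..115.
Σi = 6670 and Σi² = 513590.
(1·513590 + 1·6670) / 2 = 520260/2 = 260130.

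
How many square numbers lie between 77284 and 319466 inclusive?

288

The n-th square number is n².
Smallest index with value ≥ 77284: n = 278 (giving 77284).
Largest index with value ≤ 319466: n = 565 (giving 319225).
Indices 278 through 565: 288 terms.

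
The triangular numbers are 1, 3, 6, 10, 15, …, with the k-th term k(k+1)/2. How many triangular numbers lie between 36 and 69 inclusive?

4

The n-th triangular number is n(n+1)/2.
Smallest index with value ≥ 36: n = 8 (giving 36).
Largest index with value ≤ 69: n = 11 (giving 66).
Indices 8 through 11: 4 terms.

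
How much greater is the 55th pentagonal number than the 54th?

163

Consecutive pentagonal numbers differ by 3n − 2: here 3·55 − 2 = 163.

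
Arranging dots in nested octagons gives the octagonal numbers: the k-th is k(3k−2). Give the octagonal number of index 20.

1160

The 20th octagonal number is n(3n−2) with n = 20.
20·(3·20 − 2) = 20·58 = 1160.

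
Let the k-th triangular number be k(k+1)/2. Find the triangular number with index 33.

The 33rd triangular number is n(n+1)/2 with n = 33.
33·34/2 = 1122/2 = 561.

561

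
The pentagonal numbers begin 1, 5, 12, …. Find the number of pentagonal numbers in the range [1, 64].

The n-th pentagonal number is n(3n−1)/2.
Smallest index with value ≥ 1: n = 1 (giving 1).
Largest index with value ≤ 64: n = 6 (giving 51).
Indices 1 through 6: 6 terms.

6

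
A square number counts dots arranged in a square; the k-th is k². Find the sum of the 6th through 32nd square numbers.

Σ_{i=6}^{32} i² = 11440 − 55 = 11385.

11385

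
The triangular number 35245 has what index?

Set n(n+1)/2 = 35245, giving n² + n − 70490 = 0.
So n = (-1 + 531) / 2 = 530/2 = 265.

265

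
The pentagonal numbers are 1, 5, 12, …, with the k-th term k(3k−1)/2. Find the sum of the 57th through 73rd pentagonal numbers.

Σ i(3i−1)/2 = (3Σi² − Σi) / 2 over i = 57..73.
Σi = 2701 − 1596 = 1105 and Σi² = 132349 − 60116 = 72233.
(3·72233 − 1·1105) / 2 = 215594/2 = 107797.

107797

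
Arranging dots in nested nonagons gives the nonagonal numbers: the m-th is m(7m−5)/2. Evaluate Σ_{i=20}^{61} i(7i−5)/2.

Σ i(7i−5)/2 = (7Σi² − 5Σi) / 2 over i = 20..61.
Σi = 1891 − 190 = 1701 and Σi² = 77531 − 2470 = 75061.
(7·75061 − 5·1701) / 2 = 516922/2 = 258461.

258461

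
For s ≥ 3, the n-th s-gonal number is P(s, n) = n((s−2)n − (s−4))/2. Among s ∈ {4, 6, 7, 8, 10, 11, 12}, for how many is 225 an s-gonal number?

s = 4: P(4, 15) = 225. ✓
s = 6: P(6, 10) = 190 and P(6, 11) = 231; 225 is not s-gonal.
s = 7: P(7, 9) = 189 and P(7, 10) = 235; 225 is not s-gonal.
s = 8: P(8, 9) = 225. ✓
s = 10: P(10, 7) = 175 and P(10, 8) = 232; 225 is not s-gonal.
s = 11: P(11, 7) = 196 and P(11, 8) = 260; 225 is not s-gonal.
s = 12: P(12, 7) = 217 and P(12, 8) = 288; 225 is not s-gonal.
Hits: s ∈ {4, 8} → 2.

2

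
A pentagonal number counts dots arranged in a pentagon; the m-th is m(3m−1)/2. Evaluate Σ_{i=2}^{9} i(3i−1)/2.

Σ i(3i−1)/2 = (3Σi² − Σi) / 2 over i = 2..9.
Σi = 45 − 1 = 44 and Σi² = 285 − 1 = 284.
(3·284 − 1·44) / 2 = 808/2 = 404.

404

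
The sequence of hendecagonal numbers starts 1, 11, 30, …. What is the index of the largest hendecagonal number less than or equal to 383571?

292

Solve n(9n−7)/2 ≤ 383571 for integer n.
n = 292 gives 382666 ≤ 383571, while n = 293 gives 385295 > 383571; so the answer is index 292.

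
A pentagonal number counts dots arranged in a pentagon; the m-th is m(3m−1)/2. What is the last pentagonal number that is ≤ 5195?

Solve n(3n−1)/2 ≤ 5195 for integer n.
n = 59 gives 5192 ≤ 5195, while n = 60 gives 5370 > 5195; so the answer is 5192.

5192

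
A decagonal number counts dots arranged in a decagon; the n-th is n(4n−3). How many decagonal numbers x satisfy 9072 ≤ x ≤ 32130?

The n-th decagonal number is n(4n−3).
Smallest index with value ≥ 9072: n = 48 (giving 9072).
Largest index with value ≤ 32130: n = 90 (giving 32130).
Indices 48 through 90: 43 terms.

43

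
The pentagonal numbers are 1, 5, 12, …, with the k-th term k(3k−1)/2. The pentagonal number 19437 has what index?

Set n(3n−1)/2 = 19437, giving 3n² − n − 38874 = 0.
So n = (1 + 683) / 6 = 684/6 = 114.

114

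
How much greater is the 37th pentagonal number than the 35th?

37·(3·37 − 1)/2 = 2035 and 35·(3·35 − 1)/2 = 1820.
Difference: 2035 − 1820 = 215.

215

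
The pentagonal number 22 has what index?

4

Set n(3n−1)/2 = 22, giving 3n² − n − 44 = 0.
The discriminant is 1 + 24·22 = 529, and √529 = 23.
So n = (1 + 23) / 6 = 24/6 = 4.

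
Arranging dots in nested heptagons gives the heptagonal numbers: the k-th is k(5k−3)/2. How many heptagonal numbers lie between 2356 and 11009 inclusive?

The n-th heptagonal number is n(5n−3)/2.
Smallest index with value ≥ 2356: n = 31 (giving 2356).
Largest index with value ≤ 11009: n = 66 (giving 10791).
Indices 31 through 66: 36 terms.

36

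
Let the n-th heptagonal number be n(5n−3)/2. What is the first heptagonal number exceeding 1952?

2059

Solve n(5n−3)/2 > 1952 for integer n.
The largest n with value ≤ 1952 is 28 (since 1918 ≤ 1952 < 2059), so the first above is n = 29, value 2059.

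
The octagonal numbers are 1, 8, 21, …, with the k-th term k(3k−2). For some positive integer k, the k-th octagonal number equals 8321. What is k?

53

Set n(3n−2) = 8321, giving 3n² − 2n − 8321 = 0.
The discriminant is 4 + 12·8321 = 99856, and √99856 = 316.
So n = (2 + 316) / 6 = 318/6 = 53.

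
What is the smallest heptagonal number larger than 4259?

Solve n(5n−3)/2 > 4259 for integer n.
The largest n with value ≤ 4259 is 41 (since 4141 ≤ 4259 < 4347), so the first above is n = 42, value 4347.

4347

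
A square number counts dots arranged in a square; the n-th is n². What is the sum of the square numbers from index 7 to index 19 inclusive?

2379

Σ_{i=7}^{19} i² = 2470 − 91 = 2379.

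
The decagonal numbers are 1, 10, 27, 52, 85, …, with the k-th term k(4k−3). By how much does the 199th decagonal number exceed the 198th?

Consecutive decagonal numbers differ by 8n − 7: here 8·199 − 7 = 1585.

1585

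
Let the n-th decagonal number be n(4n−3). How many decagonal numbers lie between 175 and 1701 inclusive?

15

The n-th decagonal number is n(4n−3).
Smallest index with value ≥ 175: n = 7 (giving 175).
Largest index with value ≤ 1701: n = 21 (giving 1701).
Indices 7 through 21: 15 terms.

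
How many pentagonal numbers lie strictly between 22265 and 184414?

228

The n-th pentagonal number is n(3n−1)/2.
Smallest index with value > 22265: n = 123 (giving 22632).
Largest index with value < 184414: n = 350 (giving 183575).
Indices 123 through 350: 228 terms.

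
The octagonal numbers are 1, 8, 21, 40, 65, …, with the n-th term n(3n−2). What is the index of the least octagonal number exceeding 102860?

186

Solve n(3n−2) > 102860 for integer n.
The largest n with value ≤ 102860 is 185 (since 102305 ≤ 102860 < 103416), so the first above is n = 186, value 103416.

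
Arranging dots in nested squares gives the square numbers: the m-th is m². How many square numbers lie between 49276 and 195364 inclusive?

221

The n-th square number is n².
Smallest index with value ≥ 49276: n = 222 (giving 49284).
Largest index with value ≤ 195364: n = 442 (giving 195364).
Indices 222 through 442: 221 terms.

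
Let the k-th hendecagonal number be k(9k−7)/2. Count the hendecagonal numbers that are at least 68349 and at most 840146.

The n-th hendecagonal number is n(9n−7)/2.
Smallest index with value ≥ 68349: n = 124 (giving 68758).
Largest index with value ≤ 840146: n = 432 (giving 838296).
Indices 124 through 432: 309 terms.

309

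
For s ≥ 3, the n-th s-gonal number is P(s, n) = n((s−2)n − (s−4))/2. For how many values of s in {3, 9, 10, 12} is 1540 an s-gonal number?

s = 3: P(3, 55) = 1540. ✓
s = 9: P(9, 21) = 1491 and P(9, 22) = 1639; 1540 is not s-gonal.
s = 10: P(10, 20) = 1540. ✓
s = 12: P(12, 17) = 1377 and P(12, 18) = 1548; 1540 is not s-gonal.
Hits: s ∈ {3, 10} → 2.

2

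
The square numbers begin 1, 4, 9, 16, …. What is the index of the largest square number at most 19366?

Solve n² ≤ 19366 for integer n.
n = 139 gives 19321 ≤ 19366, while n = 140 gives 19600 > 19366; so the answer is index 139.

139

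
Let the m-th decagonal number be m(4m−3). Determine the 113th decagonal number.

113·(4·113 − 3) = 113·449 = 50737.

50737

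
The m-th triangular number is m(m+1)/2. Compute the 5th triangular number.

The 5th triangular number is n(n+1)/2 with n = 5.
5·6/2 = 30/2 = 15.

15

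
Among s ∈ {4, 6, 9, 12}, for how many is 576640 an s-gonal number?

1

s = 4: P(4, 759) = 576081 and P(4, 760) = 577600; 576640 is not s-gonal.
s = 6: P(6, 537) = 576201 and P(6, 538) = 578350; 576640 is not s-gonal.
s = 9: P(9, 406) = 575911 and P(9, 407) = 578754; 576640 is not s-gonal.
s = 12: P(12, 340) = 576640. ✓
Hits: s ∈ {12} → 1.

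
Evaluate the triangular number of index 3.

6

The 3rd triangular number is n(n+1)/2 with n = 3.
3·4/2 = 12/2 = 6.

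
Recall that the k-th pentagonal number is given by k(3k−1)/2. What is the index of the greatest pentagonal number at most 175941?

Solve n(3n−1)/2 ≤ 175941 for integer n.
n = 342 gives 175275 ≤ 175941, while n = 343 gives 176302 > 175941; so the answer is index 342.

342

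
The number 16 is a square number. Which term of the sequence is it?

We need n² = 16, so n = √16 = 4.

4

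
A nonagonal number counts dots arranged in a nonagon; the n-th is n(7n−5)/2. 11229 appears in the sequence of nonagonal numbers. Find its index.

57

Set n(7n−5)/2 = 11229, giving 7n² − 5n − 22458 = 0.
The discriminant is 25 + 56·11229 = 628849, and √628849 = 793.
So n = (5 + 793) / 14 = 798/14 = 57.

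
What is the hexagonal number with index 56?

6216

The 56th hexagonal number is n(2n−1) with n = 56.
56·(2·56 − 1) = 56·111 = 6216.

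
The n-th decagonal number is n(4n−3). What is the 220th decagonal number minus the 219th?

Consecutive decagonal numbers differ by 8n − 7: here 8·220 − 7 = 1753.

1753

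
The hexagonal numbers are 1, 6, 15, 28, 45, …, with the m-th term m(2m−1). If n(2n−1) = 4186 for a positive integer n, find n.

Set n(2n−1) = 4186, giving 2n² − n − 4186 = 0.
The discriminant is 1 + 8·4186 = 33489, and √33489 = 183.
So n = (1 + 183) / 4 = 184/4 = 46.

46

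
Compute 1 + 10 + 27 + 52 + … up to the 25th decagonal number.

21125

Σ i(4i−3) = 4Σi² − 3Σi over i = 1..25.
Σi = 325 and Σi² = 5525.
4·5525 − 3·325 = 21125.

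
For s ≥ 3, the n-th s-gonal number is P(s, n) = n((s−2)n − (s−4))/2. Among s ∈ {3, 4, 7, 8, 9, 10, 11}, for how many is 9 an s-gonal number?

s = 3: P(3, 3) = 6 and P(3, 4) = 10; 9 is not s-gonal.
s = 4: P(4, 3) = 9. ✓
s = 7: P(7, 2) = 7 and P(7, 3) = 18; 9 is not s-gonal.
s = 8: P(8, 2) = 8 and P(8, 3) = 21; 9 is not s-gonal.
s = 9: P(9, 2) = 9. ✓
s = 10: P(10, 1) = 1 and P(10, 2) = 10; 9 is not s-gonal.
s = 11: P(11, 1) = 1 and P(11, 2) = 11; 9 is not s-gonal.
Hits: s ∈ {4, 9} → 2.

2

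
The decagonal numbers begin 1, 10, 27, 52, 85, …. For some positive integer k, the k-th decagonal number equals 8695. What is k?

47

Set n(4n−3) = 8695, giving 4n² − 3n − 8695 = 0.
The discriminant is 9 + 16·8695 = 139129, and √139129 = 373.
So n = (3 + 373) / 8 = 376/8 = 47.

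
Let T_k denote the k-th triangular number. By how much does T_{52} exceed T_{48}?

202

52·53/2 = 1378 and 48·49/2 = 1176.
Difference: 1378 − 1176 = 202.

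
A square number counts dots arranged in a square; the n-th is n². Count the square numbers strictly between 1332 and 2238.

11

The n-th square number is n².
Smallest index with value > 1332: n = 37 (giving 1369).
Largest index with value < 2238: n = 47 (giving 2209).
Indices 37 through 47: 11 terms.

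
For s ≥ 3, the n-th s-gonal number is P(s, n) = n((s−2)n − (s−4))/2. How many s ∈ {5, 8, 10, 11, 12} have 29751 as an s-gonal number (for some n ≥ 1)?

s = 5: P(5, 141) = 29751. ✓
s = 8: P(8, 99) = 29205 and P(8, 100) = 29800; 29751 is not s-gonal.
s = 10: P(10, 86) = 29326 and P(10, 87) = 30015; 29751 is not s-gonal.
s = 11: P(11, 81) = 29241 and P(11, 82) = 29971; 29751 is not s-gonal.
s = 12: P(12, 77) = 29337 and P(12, 78) = 30108; 29751 is not s-gonal.
Hits: s ∈ {5} → 1.

1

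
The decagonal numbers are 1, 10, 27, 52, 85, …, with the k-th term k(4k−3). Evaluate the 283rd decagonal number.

The 283rd decagonal number is n(4n−3) with n = 283.
283·(4·283 − 3) = 283·1129 = 319507.

319507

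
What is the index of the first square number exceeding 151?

13

Solve n² > 151 for integer n.
The largest n with value ≤ 151 is 12 (since 144 ≤ 151 < 169), so the first above is n = 13, value 169.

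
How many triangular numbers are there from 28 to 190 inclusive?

13

The n-th triangular number is n(n+1)/2.
Smallest index with value ≥ 28: n = 7 (giving 28).
Largest index with value ≤ 190: n = 19 (giving 190).
Indices 7 through 19: 13 terms.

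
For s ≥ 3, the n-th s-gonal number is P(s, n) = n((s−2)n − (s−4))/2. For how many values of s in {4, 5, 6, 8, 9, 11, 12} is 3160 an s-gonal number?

1

s = 4: P(4, 56) = 3136 and P(4, 57) = 3249; 3160 is not s-gonal.
s = 5: P(5, 46) = 3151 and P(5, 47) = 3290; 3160 is not s-gonal.
s = 6: P(6, 40) = 3160. ✓
s = 8: P(8, 32) = 3008 and P(8, 33) = 3201; 3160 is not s-gonal.
s = 9: P(9, 30) = 3075 and P(9, 31) = 3286; 3160 is not s-gonal.
s = 11: P(11, 26) = 2951 and P(11, 27) = 3186; 3160 is not s-gonal.
s = 12: P(12, 25) = 3025 and P(12, 26) = 3276; 3160 is not s-gonal.
Hits: s ∈ {6} → 1.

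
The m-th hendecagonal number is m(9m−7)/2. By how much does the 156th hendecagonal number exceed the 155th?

Consecutive hendecagonal numbers differ by 9n − 8: here 9·156 − 8 = 1396.

1396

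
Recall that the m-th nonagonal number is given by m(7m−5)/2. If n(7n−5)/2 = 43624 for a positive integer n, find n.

Set n(7n−5)/2 = 43624, giving 7n² − 5n − 87248 = 0.
So n = (5 + 1563) / 14 = 1568/14 = 112.

112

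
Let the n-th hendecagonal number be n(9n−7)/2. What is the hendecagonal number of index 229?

235183

The 229th hendecagonal number is n(9n−7)/2 with n = 229.
229·(9·229 − 7)/2 = 229·2054/2 = 229·1027 = 235183.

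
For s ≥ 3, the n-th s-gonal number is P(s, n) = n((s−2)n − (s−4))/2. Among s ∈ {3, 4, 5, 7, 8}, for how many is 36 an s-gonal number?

2

s = 3: P(3, 8) = 36. ✓
s = 4: P(4, 6) = 36. ✓
s = 5: P(5, 5) = 35 and P(5, 6) = 51; 36 is not s-gonal.
s = 7: P(7, 4) = 34 and P(7, 5) = 55; 36 is not s-gonal.
s = 8: P(8, 3) = 21 and P(8, 4) = 40; 36 is not s-gonal.
Hits: s ∈ {3, 4} → 2.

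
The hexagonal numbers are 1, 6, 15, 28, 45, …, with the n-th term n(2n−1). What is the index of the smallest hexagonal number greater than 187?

10

Solve n(2n−1) > 187 for integer n.
The largest n with value ≤ 187 is 9 (since 153 ≤ 187 < 190), so the first above is n = 10, value 190.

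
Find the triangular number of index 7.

The 7th triangular number is n(n+1)/2 with n = 7.
7·8/2 = 56/2 = 28.

28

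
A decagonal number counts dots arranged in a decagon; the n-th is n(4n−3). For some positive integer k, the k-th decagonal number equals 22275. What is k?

75

Set n(4n−3) = 22275, giving 4n² − 3n − 22275 = 0.
The discriminant is 9 + 16·22275 = 356409, and √356409 = 597.
So n = (3 + 597) / 8 = 600/8 = 75.
Check: 75·(4·75 − 3) = 22275. ✓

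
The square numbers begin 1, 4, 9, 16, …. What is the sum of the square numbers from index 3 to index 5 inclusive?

50

Σ_{i=3}^{5} i² = 55 − 5 = 50.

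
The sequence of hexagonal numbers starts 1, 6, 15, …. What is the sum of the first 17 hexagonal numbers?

3417

Σ i(2i−1) = 2Σi² − Σi over i = 1..17.
Σi = 153 and Σi² = 1785.
2·1785 − 1·153 = 3417.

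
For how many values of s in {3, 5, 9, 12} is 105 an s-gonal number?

2

s = 3: P(3, 14) = 105. ✓
s = 5: P(5, 8) = 92 and P(5, 9) = 117; 105 is not s-gonal.
s = 9: P(9, 5) = 75 and P(9, 6) = 111; 105 is not s-gonal.
s = 12: P(12, 5) = 105. ✓
Hits: s ∈ {3, 12} → 2.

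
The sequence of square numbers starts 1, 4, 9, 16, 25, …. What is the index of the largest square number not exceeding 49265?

221

Solve n² ≤ 49265 for integer n.
n = 221 gives 48841 ≤ 49265, while n = 222 gives 49284 > 49265; so the answer is index 221.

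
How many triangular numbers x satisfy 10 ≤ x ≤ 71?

8

The n-th triangular number is n(n+1)/2.
Smallest index with value ≥ 10: n = 4 (giving 10).
Largest index with value ≤ 71: n = 11 (giving 66).
Indices 4 through 11: 8 terms.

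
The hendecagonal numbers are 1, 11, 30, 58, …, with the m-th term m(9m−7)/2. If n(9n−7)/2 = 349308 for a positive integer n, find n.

279

Set n(9n−7)/2 = 349308, giving 9n² − 7n − 698616 = 0.
The discriminant is 49 + 72·349308 = 25150225, and √25150225 = 5015.
So n = (7 + 5015) / 18 = 5022/18 = 279.
Check: 279·(9·279 − 7)/2 = 349308. ✓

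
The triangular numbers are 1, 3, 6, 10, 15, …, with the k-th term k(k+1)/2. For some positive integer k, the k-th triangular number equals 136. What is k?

Set n(n+1)/2 = 136, giving n² + n − 272 = 0.
The discriminant is 1 + 8·136 = 1089, and √1089 = 33.
So n = (-1 + 33) / 2 = 32/2 = 16.

16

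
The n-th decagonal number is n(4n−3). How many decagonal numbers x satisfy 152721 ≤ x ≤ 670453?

The n-th decagonal number is n(4n−3).
Smallest index with value ≥ 152721: n = 196 (giving 153076).
Largest index with value ≤ 670453: n = 409 (giving 667897).
Indices 196 through 409: 214 terms.

214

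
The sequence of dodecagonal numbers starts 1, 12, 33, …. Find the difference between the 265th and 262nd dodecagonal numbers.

7893

265·(5·265 − 4) = 350065 and 262·(5·262 − 4) = 342172.
Difference: 350065 − 342172 = 7893.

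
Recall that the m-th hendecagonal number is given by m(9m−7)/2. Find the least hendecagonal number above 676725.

679583

Solve n(9n−7)/2 > 676725 for integer n.
The largest n with value ≤ 676725 is 388 (since 676090 ≤ 676725 < 679583), so the first above is n = 389, value 679583.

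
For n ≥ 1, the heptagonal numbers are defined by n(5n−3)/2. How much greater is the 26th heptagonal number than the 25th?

Consecutive heptagonal numbers differ by 5n − 4: here 5·26 − 4 = 126.

126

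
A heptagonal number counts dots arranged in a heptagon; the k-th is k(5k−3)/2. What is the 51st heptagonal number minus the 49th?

497

51·(5·51 − 3)/2 = 6426 and 49·(5·49 − 3)/2 = 5929.
Difference: 6426 − 5929 = 497.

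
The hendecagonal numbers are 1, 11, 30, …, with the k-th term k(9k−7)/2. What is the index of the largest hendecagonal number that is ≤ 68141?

Solve n(9n−7)/2 ≤ 68141 for integer n.
n = 123 gives 67650 ≤ 68141, while n = 124 gives 68758 > 68141; so the answer is index 123.

123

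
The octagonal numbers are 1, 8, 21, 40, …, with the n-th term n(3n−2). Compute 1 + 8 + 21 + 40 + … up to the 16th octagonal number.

Σ i(3i−2) = 3Σi² − 2Σi over i = 1..16.
Σi = 136 and Σi² = 1496.
3·1496 − 2·136 = 4216.

4216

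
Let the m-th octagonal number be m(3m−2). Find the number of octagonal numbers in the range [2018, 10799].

The n-th octagonal number is n(3n−2).
Smallest index with value ≥ 2018: n = 27 (giving 2133).
Largest index with value ≤ 10799: n = 60 (giving 10680).
Indices 27 through 60: 34 terms.

34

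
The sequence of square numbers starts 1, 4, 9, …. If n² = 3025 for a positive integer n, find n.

We need n² = 3025, so n = √3025 = 55.

55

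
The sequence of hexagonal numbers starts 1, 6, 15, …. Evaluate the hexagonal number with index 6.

The 6th hexagonal number is n(2n−1) with n = 6.
6·(2·6 − 1) = 6·11 = 66.

66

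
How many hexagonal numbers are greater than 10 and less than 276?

9

The n-th hexagonal number is n(2n−1).
Smallest index with value > 10: n = 3 (giving 15).
Largest index with value < 276: n = 11 (giving 231).
Indices 3 through 11: 9 terms.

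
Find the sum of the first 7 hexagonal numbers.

Σ i(2i−1) = 2Σi² − Σi over i = 1..7.
Σi = 28 and Σi² = 140.
2·140 − 1·28 = 252.

252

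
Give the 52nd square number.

2704

The 52nd square number is n² with n = 52.
52² = 2704.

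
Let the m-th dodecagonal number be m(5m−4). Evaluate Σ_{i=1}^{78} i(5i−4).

Σ i(5i−4) = 5Σi² − 4Σi over i = 1..78.
Σi = 3081 and Σi² = 161239.
5·161239 − 4·3081 = 793871.

793871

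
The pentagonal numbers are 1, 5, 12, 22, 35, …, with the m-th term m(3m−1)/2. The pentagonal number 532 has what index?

Set n(3n−1)/2 = 532, giving 3n² − n − 1064 = 0.
The discriminant is 1 + 24·532 = 12769, and √12769 = 113.
So n = (1 + 113) / 6 = 114/6 = 19.

19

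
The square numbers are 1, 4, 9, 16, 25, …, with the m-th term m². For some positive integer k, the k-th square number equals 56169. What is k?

We need n² = 56169, so n = √56169 = 237.

237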